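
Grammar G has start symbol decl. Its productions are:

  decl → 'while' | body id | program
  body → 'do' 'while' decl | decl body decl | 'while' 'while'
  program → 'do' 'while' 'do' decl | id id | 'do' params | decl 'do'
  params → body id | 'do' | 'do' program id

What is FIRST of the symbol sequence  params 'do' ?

{ 'do', 'while', id }

Add FIRST(params) = { 'do', 'while', id }; params is not nullable, stop.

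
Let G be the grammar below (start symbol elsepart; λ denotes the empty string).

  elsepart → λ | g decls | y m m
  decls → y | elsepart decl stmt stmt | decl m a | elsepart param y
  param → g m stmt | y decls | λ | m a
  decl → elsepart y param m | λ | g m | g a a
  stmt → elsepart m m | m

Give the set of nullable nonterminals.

{ decl, elsepart, param }

Directly nullable (have an λ-production): elsepart, param, decl.
No other nonterminal has a production whose RHS symbols are all nullable.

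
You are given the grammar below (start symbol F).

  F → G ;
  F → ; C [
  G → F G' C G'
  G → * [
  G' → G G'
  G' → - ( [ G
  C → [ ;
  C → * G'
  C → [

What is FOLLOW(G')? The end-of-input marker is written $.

In G → F G' C G': add FIRST(C G') = { *, [ }.
In G → F G' C G': G' is at the end, add FOLLOW(G) = { *, -, ;, [ }.
In G' → G G': G' is at the end, add FOLLOW(G') = { *, -, ;, [ }.
In C → * G': G' is at the end, add FOLLOW(C) = { *, -, ;, [ }.
Union: FOLLOW(G') = { *, -, ;, [ }.

{ *, -, ;, [ }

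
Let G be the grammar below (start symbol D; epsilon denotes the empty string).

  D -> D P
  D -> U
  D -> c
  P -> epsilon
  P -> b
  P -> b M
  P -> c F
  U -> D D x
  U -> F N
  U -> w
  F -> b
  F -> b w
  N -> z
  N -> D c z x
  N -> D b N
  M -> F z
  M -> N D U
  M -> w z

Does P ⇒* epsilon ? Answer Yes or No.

P has an epsilon-production, so P ⇒ epsilon.

Yes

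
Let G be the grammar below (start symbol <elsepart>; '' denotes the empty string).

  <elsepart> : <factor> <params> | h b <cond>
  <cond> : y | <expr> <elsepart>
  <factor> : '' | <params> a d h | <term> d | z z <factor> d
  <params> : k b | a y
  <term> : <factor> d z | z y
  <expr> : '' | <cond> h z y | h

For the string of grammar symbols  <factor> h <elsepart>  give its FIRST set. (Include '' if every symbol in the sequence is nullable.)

{ a, d, h, k, z }

Add FIRST(<factor>)\{''} = { a, d, k, z }; <factor> is nullable, continue.
h is a terminal; add {h} and stop.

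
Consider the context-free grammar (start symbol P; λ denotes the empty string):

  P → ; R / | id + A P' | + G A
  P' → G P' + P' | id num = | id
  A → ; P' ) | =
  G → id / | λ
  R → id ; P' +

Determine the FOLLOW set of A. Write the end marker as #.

{ #, id }

In P → id + A P': add FIRST(P') = { id }.
In P → + G A: A is at the end, add FOLLOW(P) = { # }.
Union: FOLLOW(A) = { #, id }.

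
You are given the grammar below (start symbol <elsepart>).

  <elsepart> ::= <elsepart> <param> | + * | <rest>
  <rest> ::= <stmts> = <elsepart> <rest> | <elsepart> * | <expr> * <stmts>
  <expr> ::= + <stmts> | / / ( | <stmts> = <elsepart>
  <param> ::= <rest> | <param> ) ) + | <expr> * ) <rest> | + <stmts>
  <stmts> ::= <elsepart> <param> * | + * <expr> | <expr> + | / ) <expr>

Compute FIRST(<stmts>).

From <stmts> ::= <elsepart> <param> *: add FIRST(<elsepart>) = { +, / }.
<stmts> ::= + * <expr> contributes {+}.
From <stmts> ::= <expr> +: add FIRST(<expr>) = { +, / }.
<stmts> ::= / ) <expr> contributes {/}.
Union: FIRST(<stmts>) = { +, / }.

{ +, / }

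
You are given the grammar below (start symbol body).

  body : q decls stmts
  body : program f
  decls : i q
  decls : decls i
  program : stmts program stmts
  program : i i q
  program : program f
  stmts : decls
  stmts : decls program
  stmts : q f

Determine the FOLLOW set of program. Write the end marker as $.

In body : program f: add FIRST(f) = { f }.
In program : stmts program stmts: add FIRST(stmts) = { i, q }.
In program : program f: add FIRST(f) = { f }.
In stmts : decls program: program is at the end, add FOLLOW(stmts) = { $, f, i, q }.
Union: FOLLOW(program) = { $, f, i, q }.

{ $, f, i, q }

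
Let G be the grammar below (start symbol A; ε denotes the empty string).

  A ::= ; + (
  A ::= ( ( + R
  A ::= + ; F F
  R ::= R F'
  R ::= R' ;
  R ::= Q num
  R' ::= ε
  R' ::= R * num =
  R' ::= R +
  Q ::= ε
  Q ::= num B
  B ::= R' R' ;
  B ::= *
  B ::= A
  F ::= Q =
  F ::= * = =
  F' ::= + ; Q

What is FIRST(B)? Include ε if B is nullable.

{ (, *, +, ;, num }

From B ::= R' R' ;: R', R' nullable, take FIRST(R') ∪ FIRST(R') ∪ {;} = { ;, num }.
B ::= * contributes {*}.
From B ::= A: add FIRST(A) = { (, +, ; }.
Union: FIRST(B) = { (, *, +, ;, num }.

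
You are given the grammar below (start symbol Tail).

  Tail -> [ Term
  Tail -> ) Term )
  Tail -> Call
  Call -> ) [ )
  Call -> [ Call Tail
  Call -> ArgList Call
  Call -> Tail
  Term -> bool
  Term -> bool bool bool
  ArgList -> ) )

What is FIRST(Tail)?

{ ), [ }

Tail -> [ Term contributes {[}.
Tail -> ) Term ) contributes {)}.
From Tail -> Call: add FIRST(Call) = { ), [ }.
Union: FIRST(Tail) = { ), [ }.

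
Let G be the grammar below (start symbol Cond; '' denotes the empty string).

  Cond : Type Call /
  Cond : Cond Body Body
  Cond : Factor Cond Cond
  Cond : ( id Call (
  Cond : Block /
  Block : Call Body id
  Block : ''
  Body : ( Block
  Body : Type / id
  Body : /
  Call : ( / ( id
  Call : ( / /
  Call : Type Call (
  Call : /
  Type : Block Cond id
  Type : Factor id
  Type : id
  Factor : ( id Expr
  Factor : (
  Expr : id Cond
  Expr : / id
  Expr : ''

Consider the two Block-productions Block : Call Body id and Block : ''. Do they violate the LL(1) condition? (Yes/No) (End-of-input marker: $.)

Yes

FIRST(Call Body id) = { (, /, id } and FIRST('') = { '' }.
The second alternative is nullable and FOLLOW(Block) = { $, (, /, id } shares ( with FIRST of the first — conflict.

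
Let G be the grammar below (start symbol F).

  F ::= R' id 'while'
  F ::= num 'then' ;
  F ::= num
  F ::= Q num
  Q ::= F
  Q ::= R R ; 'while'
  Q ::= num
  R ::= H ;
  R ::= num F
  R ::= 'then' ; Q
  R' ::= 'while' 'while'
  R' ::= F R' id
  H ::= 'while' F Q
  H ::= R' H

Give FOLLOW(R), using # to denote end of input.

In Q ::= R R ; 'while': add FIRST(R ; 'while') = { 'then', 'while', num }.
In Q ::= R R ; 'while': add FIRST(; 'while') = { ; }.
Union: FOLLOW(R) = { 'then', 'while', ;, num }.

{ 'then', 'while', ;, num }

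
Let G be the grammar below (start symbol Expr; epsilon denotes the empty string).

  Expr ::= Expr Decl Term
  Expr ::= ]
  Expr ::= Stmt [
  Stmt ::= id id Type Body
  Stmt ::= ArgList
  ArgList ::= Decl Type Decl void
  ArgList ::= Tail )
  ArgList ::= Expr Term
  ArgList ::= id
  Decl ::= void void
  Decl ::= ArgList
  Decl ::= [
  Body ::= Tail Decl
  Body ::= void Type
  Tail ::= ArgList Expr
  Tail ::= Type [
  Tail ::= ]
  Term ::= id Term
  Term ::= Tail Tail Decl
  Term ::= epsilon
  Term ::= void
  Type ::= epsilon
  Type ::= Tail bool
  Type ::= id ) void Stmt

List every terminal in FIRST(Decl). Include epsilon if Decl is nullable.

{ [, ], id, void }

Decl ::= void void contributes {void}.
From Decl ::= ArgList: add FIRST(ArgList) = { [, ], id, void }.
Decl ::= [ contributes {[}.
Union: FIRST(Decl) = { [, ], id, void }.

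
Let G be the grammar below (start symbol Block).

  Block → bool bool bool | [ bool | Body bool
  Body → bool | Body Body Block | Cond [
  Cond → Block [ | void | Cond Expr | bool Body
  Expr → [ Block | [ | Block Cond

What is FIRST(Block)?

Block → bool bool bool contributes {bool}.
Block → [ bool contributes {[}.
From Block → Body bool: add FIRST(Body) = { [, bool, void }.
Union: FIRST(Block) = { [, bool, void }.

{ [, bool, void }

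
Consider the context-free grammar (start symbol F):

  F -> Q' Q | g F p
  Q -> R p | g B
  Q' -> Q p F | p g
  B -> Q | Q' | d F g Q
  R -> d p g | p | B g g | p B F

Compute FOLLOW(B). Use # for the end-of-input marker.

In Q -> g B: B is at the end, add FOLLOW(Q) = { #, d, g, p }.
In R -> B g g: add FIRST(g g) = { g }.
In R -> p B F: add FIRST(F) = { d, g, p }.
Union: FOLLOW(B) = { #, d, g, p }.

{ #, d, g, p }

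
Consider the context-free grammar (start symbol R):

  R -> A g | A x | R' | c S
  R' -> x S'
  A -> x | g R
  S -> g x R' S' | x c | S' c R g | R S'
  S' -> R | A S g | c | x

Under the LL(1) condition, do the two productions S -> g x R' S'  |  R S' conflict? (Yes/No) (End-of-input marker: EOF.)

FIRST(g x R' S') = { g } and FIRST(R S') = { c, g, x }.
Both contain g, so the two alternatives are not disjoint — LL(1) conflict.

Yes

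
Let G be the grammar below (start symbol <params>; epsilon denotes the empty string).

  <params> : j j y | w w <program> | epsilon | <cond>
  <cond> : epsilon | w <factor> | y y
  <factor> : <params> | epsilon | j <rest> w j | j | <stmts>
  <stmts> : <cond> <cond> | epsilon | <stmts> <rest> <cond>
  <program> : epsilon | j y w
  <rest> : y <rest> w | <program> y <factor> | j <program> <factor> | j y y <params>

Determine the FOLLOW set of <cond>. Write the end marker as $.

In <params> : <cond>: <cond> is at the end, add FOLLOW(<params>) = { $, j, w, y }.
In <stmts> : <cond> <cond>: add FIRST(<cond>)\{epsilon} = { w, y }.
  Since <cond> is nullable, also add FOLLOW(<stmts>) = { $, j, w, y }.
In <stmts> : <cond> <cond>: <cond> is at the end, add FOLLOW(<stmts>) = { $, j, w, y }.
In <stmts> : <stmts> <rest> <cond>: <cond> is at the end, add FOLLOW(<stmts>) = { $, j, w, y }.
Union: FOLLOW(<cond>) = { $, j, w, y }.

{ $, j, w, y }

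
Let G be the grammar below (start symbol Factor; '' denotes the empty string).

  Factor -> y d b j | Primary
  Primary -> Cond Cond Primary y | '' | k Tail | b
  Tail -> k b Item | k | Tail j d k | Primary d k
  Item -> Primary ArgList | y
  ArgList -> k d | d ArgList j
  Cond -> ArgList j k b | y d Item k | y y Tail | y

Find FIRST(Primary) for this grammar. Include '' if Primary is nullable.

From Primary -> Cond Cond Primary y: add FIRST(Cond) = { d, k, y }.
Primary -> '' contributes ''.
Primary -> k Tail contributes {k}.
Primary -> b contributes {b}.
Union: FIRST(Primary) = { b, d, k, y, '' }.

{ b, d, k, y, '' }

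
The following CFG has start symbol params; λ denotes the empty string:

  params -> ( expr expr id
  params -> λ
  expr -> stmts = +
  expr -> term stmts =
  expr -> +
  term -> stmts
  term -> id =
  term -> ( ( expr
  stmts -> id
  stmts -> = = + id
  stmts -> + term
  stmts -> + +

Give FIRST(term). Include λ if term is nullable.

From term -> stmts: add FIRST(stmts) = { +, =, id }.
term -> id = contributes {id}.
term -> ( ( expr contributes {(}.
Union: FIRST(term) = { (, +, =, id }.

{ (, +, =, id }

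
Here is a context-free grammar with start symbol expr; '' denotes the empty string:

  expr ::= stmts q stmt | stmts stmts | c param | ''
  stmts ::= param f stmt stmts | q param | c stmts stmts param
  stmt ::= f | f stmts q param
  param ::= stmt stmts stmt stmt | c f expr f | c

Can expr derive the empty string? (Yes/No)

expr has an ''-production, so expr ⇒ ''.

Yes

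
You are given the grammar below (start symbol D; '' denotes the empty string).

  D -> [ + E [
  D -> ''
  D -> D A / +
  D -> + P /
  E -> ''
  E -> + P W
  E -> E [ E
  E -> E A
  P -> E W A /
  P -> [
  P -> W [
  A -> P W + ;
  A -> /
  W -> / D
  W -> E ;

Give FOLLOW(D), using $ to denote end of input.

D is the start symbol, so $ ∈ FOLLOW(D).
In D -> D A / +: add FIRST(A / +) = { +, /, ;, [ }.
In W -> / D: D is at the end, add FOLLOW(W) = { +, /, ;, [ }.
Union: FOLLOW(D) = { $, +, /, ;, [ }.

{ $, +, /, ;, [ }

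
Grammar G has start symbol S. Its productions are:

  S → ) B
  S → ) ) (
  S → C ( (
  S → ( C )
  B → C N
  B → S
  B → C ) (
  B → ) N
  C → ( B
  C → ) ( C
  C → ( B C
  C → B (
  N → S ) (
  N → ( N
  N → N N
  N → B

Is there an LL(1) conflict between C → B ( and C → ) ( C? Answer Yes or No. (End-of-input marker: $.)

Yes

FIRST(B () = { (, ) } and FIRST() ( C) = { ) }.
Both contain ), so the two alternatives are not disjoint — LL(1) conflict.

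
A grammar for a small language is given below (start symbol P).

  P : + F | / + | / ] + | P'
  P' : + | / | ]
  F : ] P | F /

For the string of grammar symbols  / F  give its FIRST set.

{ / }

/ is a terminal; add {/} and stop.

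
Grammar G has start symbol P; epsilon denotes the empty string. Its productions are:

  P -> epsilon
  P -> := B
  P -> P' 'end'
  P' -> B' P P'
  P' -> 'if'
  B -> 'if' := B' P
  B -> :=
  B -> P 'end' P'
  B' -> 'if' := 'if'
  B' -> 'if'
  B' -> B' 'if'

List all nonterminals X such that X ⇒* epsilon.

Directly nullable (have an epsilon-production): P.
No other nonterminal has a production whose RHS symbols are all nullable.

{ P }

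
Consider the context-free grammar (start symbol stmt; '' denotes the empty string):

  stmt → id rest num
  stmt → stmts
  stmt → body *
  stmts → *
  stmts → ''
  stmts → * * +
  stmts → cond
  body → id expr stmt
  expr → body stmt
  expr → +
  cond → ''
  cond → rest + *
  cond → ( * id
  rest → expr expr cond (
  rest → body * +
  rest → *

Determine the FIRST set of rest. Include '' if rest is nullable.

From rest → expr expr cond (: add FIRST(expr) = { +, id }.
From rest → body * +: add FIRST(body) = { id }.
rest → * contributes {*}.
Union: FIRST(rest) = { *, +, id }.

{ *, +, id }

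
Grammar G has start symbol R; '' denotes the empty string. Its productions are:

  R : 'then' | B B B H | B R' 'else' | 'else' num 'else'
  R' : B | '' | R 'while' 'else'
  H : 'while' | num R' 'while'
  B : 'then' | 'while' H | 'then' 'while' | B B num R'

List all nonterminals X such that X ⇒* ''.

Directly nullable (have an ''-production): R'.
No other nonterminal has a production whose RHS symbols are all nullable.

{ R' }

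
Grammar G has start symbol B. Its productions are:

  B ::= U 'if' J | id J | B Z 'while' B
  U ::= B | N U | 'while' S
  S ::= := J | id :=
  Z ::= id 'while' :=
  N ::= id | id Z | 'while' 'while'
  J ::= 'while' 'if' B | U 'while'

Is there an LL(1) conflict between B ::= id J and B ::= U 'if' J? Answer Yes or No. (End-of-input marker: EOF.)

FIRST(id J) = { id } and FIRST(U 'if' J) = { 'while', id }.
Both contain id, so the two alternatives are not disjoint — LL(1) conflict.

Yes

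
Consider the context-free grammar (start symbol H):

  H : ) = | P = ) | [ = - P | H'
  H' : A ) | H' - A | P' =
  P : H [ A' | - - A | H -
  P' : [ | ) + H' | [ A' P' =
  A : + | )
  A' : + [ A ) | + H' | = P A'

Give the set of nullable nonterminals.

No nonterminal has an empty production or an RHS whose symbols are all nullable.

{ } (none)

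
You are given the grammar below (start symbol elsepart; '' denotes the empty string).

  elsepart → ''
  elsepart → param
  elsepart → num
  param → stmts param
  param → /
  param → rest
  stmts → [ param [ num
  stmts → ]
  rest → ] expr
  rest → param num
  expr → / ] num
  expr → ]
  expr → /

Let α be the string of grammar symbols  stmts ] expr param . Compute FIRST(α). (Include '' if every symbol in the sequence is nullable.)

{ [, ] }

Add FIRST(stmts) = { [, ] }; stmts is not nullable, stop.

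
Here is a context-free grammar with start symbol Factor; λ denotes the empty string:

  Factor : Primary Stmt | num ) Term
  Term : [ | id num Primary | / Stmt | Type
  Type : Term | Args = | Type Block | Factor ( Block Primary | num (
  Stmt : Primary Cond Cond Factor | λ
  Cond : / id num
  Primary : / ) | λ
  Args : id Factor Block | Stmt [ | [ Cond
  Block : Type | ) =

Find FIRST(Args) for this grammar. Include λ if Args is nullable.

Args : id Factor Block contributes {id}.
From Args : Stmt [: Stmt nullable, take FIRST(Stmt) ∪ {[} = { /, [ }.
Args : [ Cond contributes {[}.
Union: FIRST(Args) = { /, [, id }.

{ /, [, id }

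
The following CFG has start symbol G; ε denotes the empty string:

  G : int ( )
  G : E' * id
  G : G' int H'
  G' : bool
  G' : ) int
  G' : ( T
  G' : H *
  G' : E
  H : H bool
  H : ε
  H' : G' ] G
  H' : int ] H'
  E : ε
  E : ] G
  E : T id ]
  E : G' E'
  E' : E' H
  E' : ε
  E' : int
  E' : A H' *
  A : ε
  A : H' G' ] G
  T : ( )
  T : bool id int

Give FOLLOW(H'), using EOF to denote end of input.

{ EOF, (, ), *, ], bool, int }

In G : G' int H': H' is at the end, add FOLLOW(G) = { EOF, (, ), *, ], bool, int }.
In H' : int ] H': H' is at the end, add FOLLOW(H') = { EOF, (, ), *, ], bool, int }.
In E' : A H' *: add FIRST(*) = { * }.
In A : H' G' ] G: add FIRST(G' ] G) = { (, ), *, ], bool, int }.
Union: FOLLOW(H') = { EOF, (, ), *, ], bool, int }.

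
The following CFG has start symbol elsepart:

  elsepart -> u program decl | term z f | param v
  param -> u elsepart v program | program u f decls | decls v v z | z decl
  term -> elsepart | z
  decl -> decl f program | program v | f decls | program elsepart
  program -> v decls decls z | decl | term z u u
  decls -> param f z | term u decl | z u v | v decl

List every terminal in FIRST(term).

From term -> elsepart: add FIRST(elsepart) = { f, u, v, z }.
term -> z contributes {z}.
Union: FIRST(term) = { f, u, v, z }.

{ f, u, v, z }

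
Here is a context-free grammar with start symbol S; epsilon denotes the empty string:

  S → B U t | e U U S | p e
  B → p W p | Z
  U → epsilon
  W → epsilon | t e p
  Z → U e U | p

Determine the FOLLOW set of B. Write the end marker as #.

{ t }

In S → B U t: add FIRST(U t) = { t }.
Union: FOLLOW(B) = { t }.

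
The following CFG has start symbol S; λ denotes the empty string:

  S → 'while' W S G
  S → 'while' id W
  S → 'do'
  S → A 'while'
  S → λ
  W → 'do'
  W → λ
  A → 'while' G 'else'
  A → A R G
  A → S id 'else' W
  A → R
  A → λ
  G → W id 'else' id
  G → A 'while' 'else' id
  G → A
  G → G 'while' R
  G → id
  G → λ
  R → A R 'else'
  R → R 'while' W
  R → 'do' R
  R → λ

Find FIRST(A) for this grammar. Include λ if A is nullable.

A → 'while' G 'else' contributes {'while'}.
From A → A R G: A, R, G nullable, take FIRST(A) ∪ FIRST(R) ∪ FIRST(G) = { 'do', 'else', 'while', id }; also λ since the whole RHS is nullable.
From A → S id 'else' W: S nullable, take FIRST(S) ∪ {id} = { 'do', 'else', 'while', id }.
From A → R: add FIRST(R) = { 'do', 'else', 'while', id, λ } (including λ since R is nullable).
A → λ contributes λ.
Union: FIRST(A) = { 'do', 'else', 'while', id, λ }.

{ 'do', 'else', 'while', id, λ }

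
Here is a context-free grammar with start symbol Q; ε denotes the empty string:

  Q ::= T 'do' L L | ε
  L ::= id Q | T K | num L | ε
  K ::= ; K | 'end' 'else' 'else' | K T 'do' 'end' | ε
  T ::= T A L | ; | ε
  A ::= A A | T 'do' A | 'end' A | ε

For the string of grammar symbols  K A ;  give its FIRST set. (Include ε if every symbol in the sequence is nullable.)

Add FIRST(K)\{ε} = { 'do', 'end', ;, id, num }; K is nullable, continue.
Add FIRST(A)\{ε} = { 'do', 'end', ;, id, num }; A is nullable, continue.
; is a terminal; add {;} and stop.

{ 'do', 'end', ;, id, num }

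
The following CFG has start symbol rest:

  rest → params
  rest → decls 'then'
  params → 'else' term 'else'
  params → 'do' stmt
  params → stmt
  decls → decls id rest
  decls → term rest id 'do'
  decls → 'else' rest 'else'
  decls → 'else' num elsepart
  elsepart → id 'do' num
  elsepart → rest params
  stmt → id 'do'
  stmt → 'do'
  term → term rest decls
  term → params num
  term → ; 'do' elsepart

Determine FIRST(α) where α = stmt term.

{ 'do', id }

Add FIRST(stmt) = { 'do', id }; stmt is not nullable, stop.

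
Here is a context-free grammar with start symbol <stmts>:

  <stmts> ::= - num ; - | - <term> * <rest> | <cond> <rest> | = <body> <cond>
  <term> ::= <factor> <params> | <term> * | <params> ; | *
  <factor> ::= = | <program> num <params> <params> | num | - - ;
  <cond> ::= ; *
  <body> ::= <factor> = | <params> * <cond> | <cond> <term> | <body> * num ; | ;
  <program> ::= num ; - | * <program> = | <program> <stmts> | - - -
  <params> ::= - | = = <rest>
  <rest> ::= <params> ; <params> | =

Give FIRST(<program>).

{ *, -, num }

<program> ::= num ; - contributes {num}.
<program> ::= * <program> = contributes {*}.
From <program> ::= <program> <stmts>: add FIRST(<program>) = { *, -, num }.
<program> ::= - - - contributes {-}.
Union: FIRST(<program>) = { *, -, num }.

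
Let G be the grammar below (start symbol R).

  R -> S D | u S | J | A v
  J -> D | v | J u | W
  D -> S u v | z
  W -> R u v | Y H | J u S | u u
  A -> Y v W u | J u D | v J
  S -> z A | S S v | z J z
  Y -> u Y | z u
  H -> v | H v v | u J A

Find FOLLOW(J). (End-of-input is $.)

{ $, u, v, z }

In R -> J: J is at the end, add FOLLOW(R) = { $, u }.
In J -> J u: add FIRST(u) = { u }.
In W -> J u S: add FIRST(u S) = { u }.
In A -> J u D: add FIRST(u D) = { u }.
In A -> v J: J is at the end, add FOLLOW(A) = { $, u, v, z }.
In S -> z J z: add FIRST(z) = { z }.
In H -> u J A: add FIRST(A) = { u, v, z }.
Union: FOLLOW(J) = { $, u, v, z }.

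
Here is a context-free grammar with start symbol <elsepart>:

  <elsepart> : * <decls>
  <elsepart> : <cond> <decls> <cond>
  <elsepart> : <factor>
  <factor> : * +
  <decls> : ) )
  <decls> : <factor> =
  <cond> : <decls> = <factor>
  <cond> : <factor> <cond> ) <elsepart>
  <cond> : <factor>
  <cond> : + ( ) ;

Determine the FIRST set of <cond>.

From <cond> : <decls> = <factor>: add FIRST(<decls>) = { ), * }.
From <cond> : <factor> <cond> ) <elsepart>: add FIRST(<factor>) = { * }.
From <cond> : <factor>: add FIRST(<factor>) = { * }.
<cond> : + ( ) ; contributes {+}.
Union: FIRST(<cond>) = { ), *, + }.

{ ), *, + }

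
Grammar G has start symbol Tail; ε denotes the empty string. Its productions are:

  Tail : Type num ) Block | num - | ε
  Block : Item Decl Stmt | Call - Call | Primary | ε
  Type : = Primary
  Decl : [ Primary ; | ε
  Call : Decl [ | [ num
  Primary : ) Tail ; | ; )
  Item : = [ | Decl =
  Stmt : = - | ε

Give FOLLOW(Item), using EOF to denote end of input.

In Block : Item Decl Stmt: add FIRST(Decl Stmt)\{ε} = { =, [ }.
  Since Decl Stmt is nullable, also add FOLLOW(Block) = { EOF, ; }.
Union: FOLLOW(Item) = { EOF, ;, =, [ }.

{ EOF, ;, =, [ }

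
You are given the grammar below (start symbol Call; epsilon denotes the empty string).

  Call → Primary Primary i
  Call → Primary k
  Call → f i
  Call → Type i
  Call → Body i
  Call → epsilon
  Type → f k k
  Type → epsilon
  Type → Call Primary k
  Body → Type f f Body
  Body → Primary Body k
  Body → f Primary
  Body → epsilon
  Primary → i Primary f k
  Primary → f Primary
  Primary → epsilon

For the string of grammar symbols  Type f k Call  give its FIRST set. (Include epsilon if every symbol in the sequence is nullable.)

{ f, i, k }

Add FIRST(Type)\{epsilon} = { f, i, k }; Type is nullable, continue.
f is a terminal; add {f} and stop.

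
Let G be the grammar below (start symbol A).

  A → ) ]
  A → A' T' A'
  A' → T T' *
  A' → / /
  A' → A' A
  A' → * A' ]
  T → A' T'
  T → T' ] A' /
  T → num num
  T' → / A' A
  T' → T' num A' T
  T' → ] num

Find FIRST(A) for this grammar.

A → ) ] contributes {)}.
From A → A' T' A': add FIRST(A') = { *, /, ], num }.
Union: FIRST(A) = { ), *, /, ], num }.

{ ), *, /, ], num }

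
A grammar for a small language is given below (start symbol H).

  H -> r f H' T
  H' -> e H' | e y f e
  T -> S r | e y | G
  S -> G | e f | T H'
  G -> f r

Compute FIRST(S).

{ e, f }

From S -> G: add FIRST(G) = { f }.
S -> e f contributes {e}.
From S -> T H': add FIRST(T) = { e, f }.
Union: FIRST(S) = { e, f }.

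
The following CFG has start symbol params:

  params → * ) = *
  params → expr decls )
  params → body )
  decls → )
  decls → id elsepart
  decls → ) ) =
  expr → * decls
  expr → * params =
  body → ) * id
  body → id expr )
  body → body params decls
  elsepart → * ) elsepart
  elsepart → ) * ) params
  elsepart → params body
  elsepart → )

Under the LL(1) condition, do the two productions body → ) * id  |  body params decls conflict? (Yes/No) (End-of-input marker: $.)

FIRST() * id) = { ) } and FIRST(body params decls) = { ), id }.
Both contain ), so the two alternatives are not disjoint — LL(1) conflict.

Yes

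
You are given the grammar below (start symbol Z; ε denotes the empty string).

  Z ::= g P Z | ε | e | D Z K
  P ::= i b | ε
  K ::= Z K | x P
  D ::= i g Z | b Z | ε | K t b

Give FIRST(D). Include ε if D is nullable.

D ::= i g Z contributes {i}.
D ::= b Z contributes {b}.
D ::= ε contributes ε.
From D ::= K t b: add FIRST(K) = { b, e, g, i, x }.
Union: FIRST(D) = { b, e, g, i, x, ε }.

{ b, e, g, i, x, ε }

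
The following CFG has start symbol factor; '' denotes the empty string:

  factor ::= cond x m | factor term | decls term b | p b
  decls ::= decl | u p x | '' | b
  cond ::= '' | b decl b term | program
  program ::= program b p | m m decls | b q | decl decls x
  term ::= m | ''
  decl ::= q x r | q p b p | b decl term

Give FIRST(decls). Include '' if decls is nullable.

From decls ::= decl: add FIRST(decl) = { b, q }.
decls ::= u p x contributes {u}.
decls ::= '' contributes ''.
decls ::= b contributes {b}.
Union: FIRST(decls) = { b, q, u, '' }.

{ b, q, u, '' }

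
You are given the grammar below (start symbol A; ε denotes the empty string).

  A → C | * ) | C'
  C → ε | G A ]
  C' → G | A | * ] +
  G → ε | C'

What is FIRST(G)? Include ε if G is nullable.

G → ε contributes ε.
From G → C': add FIRST(C') = { *, ], ε } (including ε since C' is nullable).
Union: FIRST(G) = { *, ], ε }.

{ *, ], ε }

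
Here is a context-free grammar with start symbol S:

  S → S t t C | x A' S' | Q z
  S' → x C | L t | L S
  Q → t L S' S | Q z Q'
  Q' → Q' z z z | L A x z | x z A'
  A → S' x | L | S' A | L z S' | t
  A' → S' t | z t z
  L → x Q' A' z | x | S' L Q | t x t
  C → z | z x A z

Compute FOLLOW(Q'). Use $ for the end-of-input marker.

In Q → Q z Q': Q' is at the end, add FOLLOW(Q) = { t, x, z }.
In Q' → Q' z z z: add FIRST(z z z) = { z }.
In L → x Q' A' z: add FIRST(A' z) = { t, x, z }.
Union: FOLLOW(Q') = { t, x, z }.

{ t, x, z }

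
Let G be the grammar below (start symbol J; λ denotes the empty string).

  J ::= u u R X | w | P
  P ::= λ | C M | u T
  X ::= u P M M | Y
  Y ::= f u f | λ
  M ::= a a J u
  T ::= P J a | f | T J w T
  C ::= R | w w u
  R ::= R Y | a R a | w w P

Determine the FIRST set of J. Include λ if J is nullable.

J ::= u u R X contributes {u}.
J ::= w contributes {w}.
From J ::= P: add FIRST(P) = { a, u, w, λ } (including λ since P is nullable).
Union: FIRST(J) = { a, u, w, λ }.

{ a, u, w, λ }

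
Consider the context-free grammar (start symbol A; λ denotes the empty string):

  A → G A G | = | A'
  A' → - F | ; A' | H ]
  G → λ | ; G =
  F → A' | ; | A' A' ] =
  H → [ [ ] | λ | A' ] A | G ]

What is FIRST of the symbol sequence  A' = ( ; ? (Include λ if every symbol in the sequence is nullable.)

{ -, ;, [, ] }

Add FIRST(A') = { -, ;, [, ] }; A' is not nullable, stop.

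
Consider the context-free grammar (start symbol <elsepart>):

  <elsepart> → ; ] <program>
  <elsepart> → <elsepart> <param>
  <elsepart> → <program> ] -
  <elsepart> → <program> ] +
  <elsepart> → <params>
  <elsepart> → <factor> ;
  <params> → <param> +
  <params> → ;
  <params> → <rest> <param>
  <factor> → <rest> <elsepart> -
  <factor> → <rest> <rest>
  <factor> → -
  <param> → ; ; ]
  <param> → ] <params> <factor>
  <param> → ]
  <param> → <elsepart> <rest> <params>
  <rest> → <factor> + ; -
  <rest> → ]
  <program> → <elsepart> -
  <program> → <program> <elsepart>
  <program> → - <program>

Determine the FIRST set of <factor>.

{ -, ] }

From <factor> → <rest> <elsepart> -: add FIRST(<rest>) = { -, ] }.
From <factor> → <rest> <rest>: add FIRST(<rest>) = { -, ] }.
<factor> → - contributes {-}.
Union: FIRST(<factor>) = { -, ] }.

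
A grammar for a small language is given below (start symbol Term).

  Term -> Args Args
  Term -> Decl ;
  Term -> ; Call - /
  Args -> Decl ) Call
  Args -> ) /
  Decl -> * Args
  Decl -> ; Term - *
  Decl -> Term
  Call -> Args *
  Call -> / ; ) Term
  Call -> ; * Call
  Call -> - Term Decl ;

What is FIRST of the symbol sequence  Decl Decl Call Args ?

Add FIRST(Decl) = { ), *, ; }; Decl is not nullable, stop.

{ ), *, ; }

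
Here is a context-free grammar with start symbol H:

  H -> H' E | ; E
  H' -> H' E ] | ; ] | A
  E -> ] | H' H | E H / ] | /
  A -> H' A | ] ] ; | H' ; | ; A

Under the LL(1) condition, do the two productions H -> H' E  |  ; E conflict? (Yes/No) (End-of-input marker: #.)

Yes

FIRST(H' E) = { ;, ] } and FIRST(; E) = { ; }.
Both contain ;, so the two alternatives are not disjoint — LL(1) conflict.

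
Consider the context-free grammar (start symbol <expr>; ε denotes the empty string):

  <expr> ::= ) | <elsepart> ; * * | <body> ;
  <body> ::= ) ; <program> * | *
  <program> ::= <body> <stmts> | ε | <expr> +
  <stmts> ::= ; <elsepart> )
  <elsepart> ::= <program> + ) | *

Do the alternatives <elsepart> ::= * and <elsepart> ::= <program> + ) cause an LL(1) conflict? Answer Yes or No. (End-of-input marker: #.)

FIRST(*) = { * } and FIRST(<program> + )) = { ), *, + }.
Both contain *, so the two alternatives are not disjoint — LL(1) conflict.

Yes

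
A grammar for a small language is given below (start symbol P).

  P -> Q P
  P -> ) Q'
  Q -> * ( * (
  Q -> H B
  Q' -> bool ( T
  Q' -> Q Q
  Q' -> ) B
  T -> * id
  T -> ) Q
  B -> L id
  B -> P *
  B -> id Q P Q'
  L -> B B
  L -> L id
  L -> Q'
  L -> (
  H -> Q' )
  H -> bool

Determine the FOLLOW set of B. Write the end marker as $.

{ $, (, ), *, bool, id }

In Q -> H B: B is at the end, add FOLLOW(Q) = { $, (, ), *, bool, id }.
In Q' -> ) B: B is at the end, add FOLLOW(Q') = { $, (, ), *, bool, id }.
In L -> B B: add FIRST(B) = { (, ), *, bool, id }.
In L -> B B: B is at the end, add FOLLOW(L) = { id }.
Union: FOLLOW(B) = { $, (, ), *, bool, id }.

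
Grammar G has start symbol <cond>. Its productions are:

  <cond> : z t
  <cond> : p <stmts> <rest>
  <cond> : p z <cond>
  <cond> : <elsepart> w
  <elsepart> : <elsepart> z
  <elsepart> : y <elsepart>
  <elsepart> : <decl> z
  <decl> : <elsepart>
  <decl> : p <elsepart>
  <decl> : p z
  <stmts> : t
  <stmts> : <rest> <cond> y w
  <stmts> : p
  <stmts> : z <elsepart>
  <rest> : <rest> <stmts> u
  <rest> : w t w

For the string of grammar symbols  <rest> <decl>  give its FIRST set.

Add FIRST(<rest>) = { w }; <rest> is not nullable, stop.

{ w }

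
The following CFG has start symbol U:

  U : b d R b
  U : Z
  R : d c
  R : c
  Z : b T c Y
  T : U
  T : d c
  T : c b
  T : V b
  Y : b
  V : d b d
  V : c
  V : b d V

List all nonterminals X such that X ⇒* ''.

{ } (none)

No nonterminal has an empty production or an RHS whose symbols are all nullable.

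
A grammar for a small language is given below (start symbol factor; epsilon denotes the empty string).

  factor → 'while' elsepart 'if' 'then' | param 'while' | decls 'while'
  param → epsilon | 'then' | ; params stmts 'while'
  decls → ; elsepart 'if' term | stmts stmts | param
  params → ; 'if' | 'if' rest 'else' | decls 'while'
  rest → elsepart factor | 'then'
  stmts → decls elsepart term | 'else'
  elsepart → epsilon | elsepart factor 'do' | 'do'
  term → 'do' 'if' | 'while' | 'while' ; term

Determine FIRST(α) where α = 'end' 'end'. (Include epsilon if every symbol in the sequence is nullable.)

'end' is a terminal; add {'end'} and stop.

{ 'end' }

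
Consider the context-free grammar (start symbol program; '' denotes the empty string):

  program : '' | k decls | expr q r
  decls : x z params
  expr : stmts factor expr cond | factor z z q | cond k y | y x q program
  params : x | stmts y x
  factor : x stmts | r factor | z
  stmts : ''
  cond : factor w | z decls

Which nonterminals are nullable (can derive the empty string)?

{ program, stmts }

Directly nullable (have an ''-production): program, stmts.
No other nonterminal has a production whose RHS symbols are all nullable.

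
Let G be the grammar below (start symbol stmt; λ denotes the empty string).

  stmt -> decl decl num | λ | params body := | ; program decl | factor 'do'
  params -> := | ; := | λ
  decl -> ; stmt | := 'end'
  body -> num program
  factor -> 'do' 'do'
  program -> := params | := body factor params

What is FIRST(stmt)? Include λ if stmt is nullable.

{ 'do', :=, ;, num, λ }

From stmt -> decl decl num: add FIRST(decl) = { :=, ; }.
stmt -> λ contributes λ.
From stmt -> params body :=: params nullable, take FIRST(params) ∪ FIRST(body) = { :=, ;, num }.
stmt -> ; program decl contributes {;}.
From stmt -> factor 'do': add FIRST(factor) = { 'do' }.
Union: FIRST(stmt) = { 'do', :=, ;, num, λ }.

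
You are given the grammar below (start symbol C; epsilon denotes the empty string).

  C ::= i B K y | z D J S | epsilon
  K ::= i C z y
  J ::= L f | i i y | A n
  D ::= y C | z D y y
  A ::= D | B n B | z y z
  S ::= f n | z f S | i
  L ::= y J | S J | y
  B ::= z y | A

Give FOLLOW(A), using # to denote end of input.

In J ::= A n: add FIRST(n) = { n }.
In B ::= A: A is at the end, add FOLLOW(B) = { i, n }.
Union: FOLLOW(A) = { i, n }.

{ i, n }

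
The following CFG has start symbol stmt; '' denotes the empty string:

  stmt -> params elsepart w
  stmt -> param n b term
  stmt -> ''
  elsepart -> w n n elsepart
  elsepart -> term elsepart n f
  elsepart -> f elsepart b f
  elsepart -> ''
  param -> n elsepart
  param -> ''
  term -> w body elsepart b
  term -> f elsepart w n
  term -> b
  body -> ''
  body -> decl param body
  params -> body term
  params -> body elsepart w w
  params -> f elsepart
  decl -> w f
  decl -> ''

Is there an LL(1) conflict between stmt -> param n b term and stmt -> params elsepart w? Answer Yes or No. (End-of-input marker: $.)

Yes

FIRST(param n b term) = { n } and FIRST(params elsepart w) = { b, f, n, w }.
Both contain n, so the two alternatives are not disjoint — LL(1) conflict.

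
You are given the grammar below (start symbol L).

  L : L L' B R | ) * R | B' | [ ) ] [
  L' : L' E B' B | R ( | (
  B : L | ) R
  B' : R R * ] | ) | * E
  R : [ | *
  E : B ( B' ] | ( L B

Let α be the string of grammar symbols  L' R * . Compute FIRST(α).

Add FIRST(L') = { (, *, [ }; L' is not nullable, stop.

{ (, *, [ }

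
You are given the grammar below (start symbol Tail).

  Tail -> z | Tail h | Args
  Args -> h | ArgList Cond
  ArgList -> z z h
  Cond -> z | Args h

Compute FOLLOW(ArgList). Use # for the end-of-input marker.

In Args -> ArgList Cond: add FIRST(Cond) = { h, z }.
Union: FOLLOW(ArgList) = { h, z }.

{ h, z }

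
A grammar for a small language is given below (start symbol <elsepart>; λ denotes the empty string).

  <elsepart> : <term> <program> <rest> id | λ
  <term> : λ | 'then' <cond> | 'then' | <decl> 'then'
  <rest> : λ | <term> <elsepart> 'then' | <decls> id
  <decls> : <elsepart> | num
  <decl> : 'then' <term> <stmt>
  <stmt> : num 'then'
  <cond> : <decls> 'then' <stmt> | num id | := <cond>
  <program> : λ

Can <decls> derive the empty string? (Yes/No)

<decls> : <elsepart> and each of <elsepart> is nullable, so <decls> ⇒* λ.

Yes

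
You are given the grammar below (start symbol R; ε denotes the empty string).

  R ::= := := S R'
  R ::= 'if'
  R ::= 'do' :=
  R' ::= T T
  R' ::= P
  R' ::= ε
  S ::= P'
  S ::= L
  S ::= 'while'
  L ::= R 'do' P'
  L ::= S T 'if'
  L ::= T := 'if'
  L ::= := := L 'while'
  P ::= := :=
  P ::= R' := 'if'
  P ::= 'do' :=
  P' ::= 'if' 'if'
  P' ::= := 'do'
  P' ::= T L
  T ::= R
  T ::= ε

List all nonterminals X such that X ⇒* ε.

{ R', T }

Directly nullable (have an ε-production): R', T.
No other nonterminal has a production whose RHS symbols are all nullable.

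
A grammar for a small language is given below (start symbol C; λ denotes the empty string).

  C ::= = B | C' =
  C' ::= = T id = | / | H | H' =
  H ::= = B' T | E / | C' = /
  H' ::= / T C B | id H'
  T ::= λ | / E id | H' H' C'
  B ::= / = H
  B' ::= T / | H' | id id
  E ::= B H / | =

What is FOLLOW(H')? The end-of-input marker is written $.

{ $, /, =, id }

In C' ::= H' =: add FIRST(=) = { = }.
In H' ::= id H': H' is at the end, add FOLLOW(H') = { $, /, =, id }.
In T ::= H' H' C': add FIRST(H' C') = { /, id }.
In T ::= H' H' C': add FIRST(C') = { /, =, id }.
In B' ::= H': H' is at the end, add FOLLOW(B') = { $, /, =, id }.
Union: FOLLOW(H') = { $, /, =, id }.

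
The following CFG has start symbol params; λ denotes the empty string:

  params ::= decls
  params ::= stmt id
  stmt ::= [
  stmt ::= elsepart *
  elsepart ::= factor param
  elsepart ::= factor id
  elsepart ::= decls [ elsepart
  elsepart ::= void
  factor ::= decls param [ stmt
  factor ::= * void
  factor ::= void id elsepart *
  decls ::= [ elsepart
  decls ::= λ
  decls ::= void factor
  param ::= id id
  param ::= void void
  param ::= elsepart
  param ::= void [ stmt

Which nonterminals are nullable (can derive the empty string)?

Directly nullable (have an λ-production): decls.
params ::= decls with every symbol nullable, so params is nullable.
No other nonterminal has a production whose RHS symbols are all nullable.

{ decls, params }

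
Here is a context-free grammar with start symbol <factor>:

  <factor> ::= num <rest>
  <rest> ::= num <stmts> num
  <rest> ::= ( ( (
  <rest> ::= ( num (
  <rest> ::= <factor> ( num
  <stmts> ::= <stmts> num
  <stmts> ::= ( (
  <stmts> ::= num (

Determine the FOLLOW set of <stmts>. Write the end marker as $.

{ num }

In <rest> ::= num <stmts> num: add FIRST(num) = { num }.
In <stmts> ::= <stmts> num: add FIRST(num) = { num }.
Union: FOLLOW(<stmts>) = { num }.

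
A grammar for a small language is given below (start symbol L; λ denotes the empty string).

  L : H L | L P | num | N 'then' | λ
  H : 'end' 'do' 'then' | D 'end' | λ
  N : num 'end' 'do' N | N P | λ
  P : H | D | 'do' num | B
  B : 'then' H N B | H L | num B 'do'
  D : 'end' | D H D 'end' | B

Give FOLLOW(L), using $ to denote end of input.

{ $, 'do', 'end', 'then', num }

L is the start symbol, so $ ∈ FOLLOW(L).
In L : H L: L is at the end, add FOLLOW(L) = { $, 'do', 'end', 'then', num }.
In L : L P: add FIRST(P)\{λ} = { 'do', 'end', 'then', num }.
  Since P is nullable, also add FOLLOW(L) = { $, 'do', 'end', 'then', num }.
In B : H L: L is at the end, add FOLLOW(B) = { $, 'do', 'end', 'then', num }.
Union: FOLLOW(L) = { $, 'do', 'end', 'then', num }.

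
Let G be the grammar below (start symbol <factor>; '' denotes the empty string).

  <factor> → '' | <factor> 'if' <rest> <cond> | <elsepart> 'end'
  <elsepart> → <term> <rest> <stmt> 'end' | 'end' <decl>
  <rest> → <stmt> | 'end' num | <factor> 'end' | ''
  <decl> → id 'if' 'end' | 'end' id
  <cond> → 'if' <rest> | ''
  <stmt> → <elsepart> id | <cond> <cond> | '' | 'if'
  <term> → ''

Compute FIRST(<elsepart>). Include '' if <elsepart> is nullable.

From <elsepart> → <term> <rest> <stmt> 'end': <term>, <rest>, <stmt> nullable, take FIRST(<term>) ∪ FIRST(<rest>) ∪ FIRST(<stmt>) ∪ {'end'} = { 'end', 'if' }.
<elsepart> → 'end' <decl> contributes {'end'}.
Union: FIRST(<elsepart>) = { 'end', 'if' }.

{ 'end', 'if' }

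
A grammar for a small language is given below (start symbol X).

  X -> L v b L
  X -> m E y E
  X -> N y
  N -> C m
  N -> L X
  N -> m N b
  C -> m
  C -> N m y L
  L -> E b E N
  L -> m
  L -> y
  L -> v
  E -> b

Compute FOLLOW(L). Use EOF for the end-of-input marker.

{ EOF, b, m, v, y }

In X -> L v b L: add FIRST(v b L) = { v }.
In X -> L v b L: L is at the end, add FOLLOW(X) = { EOF, b, m, v, y }.
In N -> L X: add FIRST(X) = { b, m, v, y }.
In C -> N m y L: L is at the end, add FOLLOW(C) = { m }.
Union: FOLLOW(L) = { EOF, b, m, v, y }.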